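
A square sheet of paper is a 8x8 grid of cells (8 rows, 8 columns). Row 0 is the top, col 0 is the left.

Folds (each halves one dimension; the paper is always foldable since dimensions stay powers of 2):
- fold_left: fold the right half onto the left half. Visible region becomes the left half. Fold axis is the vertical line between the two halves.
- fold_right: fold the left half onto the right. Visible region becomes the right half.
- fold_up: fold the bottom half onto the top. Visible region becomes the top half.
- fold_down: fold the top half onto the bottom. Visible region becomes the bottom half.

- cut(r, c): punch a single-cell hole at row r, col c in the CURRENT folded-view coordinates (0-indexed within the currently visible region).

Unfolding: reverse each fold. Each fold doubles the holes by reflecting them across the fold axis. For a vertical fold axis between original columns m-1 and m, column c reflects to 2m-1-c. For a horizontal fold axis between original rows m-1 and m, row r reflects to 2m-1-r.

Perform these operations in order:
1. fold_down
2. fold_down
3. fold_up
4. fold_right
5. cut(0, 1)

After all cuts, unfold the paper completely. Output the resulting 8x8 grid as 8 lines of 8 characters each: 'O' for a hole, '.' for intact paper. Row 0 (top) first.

Answer: ..O..O..
..O..O..
..O..O..
..O..O..
..O..O..
..O..O..
..O..O..
..O..O..

Derivation:
Op 1 fold_down: fold axis h@4; visible region now rows[4,8) x cols[0,8) = 4x8
Op 2 fold_down: fold axis h@6; visible region now rows[6,8) x cols[0,8) = 2x8
Op 3 fold_up: fold axis h@7; visible region now rows[6,7) x cols[0,8) = 1x8
Op 4 fold_right: fold axis v@4; visible region now rows[6,7) x cols[4,8) = 1x4
Op 5 cut(0, 1): punch at orig (6,5); cuts so far [(6, 5)]; region rows[6,7) x cols[4,8) = 1x4
Unfold 1 (reflect across v@4): 2 holes -> [(6, 2), (6, 5)]
Unfold 2 (reflect across h@7): 4 holes -> [(6, 2), (6, 5), (7, 2), (7, 5)]
Unfold 3 (reflect across h@6): 8 holes -> [(4, 2), (4, 5), (5, 2), (5, 5), (6, 2), (6, 5), (7, 2), (7, 5)]
Unfold 4 (reflect across h@4): 16 holes -> [(0, 2), (0, 5), (1, 2), (1, 5), (2, 2), (2, 5), (3, 2), (3, 5), (4, 2), (4, 5), (5, 2), (5, 5), (6, 2), (6, 5), (7, 2), (7, 5)]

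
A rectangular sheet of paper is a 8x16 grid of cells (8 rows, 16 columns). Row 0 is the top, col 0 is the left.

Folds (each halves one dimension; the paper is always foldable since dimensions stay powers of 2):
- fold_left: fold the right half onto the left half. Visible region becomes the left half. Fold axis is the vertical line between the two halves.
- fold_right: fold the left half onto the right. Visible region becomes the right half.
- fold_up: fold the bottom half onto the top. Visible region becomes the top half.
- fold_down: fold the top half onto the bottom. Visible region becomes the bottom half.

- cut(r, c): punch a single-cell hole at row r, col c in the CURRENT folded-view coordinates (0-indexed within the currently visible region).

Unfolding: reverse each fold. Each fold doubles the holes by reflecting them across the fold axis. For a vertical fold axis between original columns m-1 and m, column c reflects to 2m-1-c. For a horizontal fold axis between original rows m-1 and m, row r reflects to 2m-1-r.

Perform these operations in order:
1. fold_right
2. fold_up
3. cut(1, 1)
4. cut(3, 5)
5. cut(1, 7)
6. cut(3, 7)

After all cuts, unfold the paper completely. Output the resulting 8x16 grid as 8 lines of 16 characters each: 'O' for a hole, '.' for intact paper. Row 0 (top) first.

Op 1 fold_right: fold axis v@8; visible region now rows[0,8) x cols[8,16) = 8x8
Op 2 fold_up: fold axis h@4; visible region now rows[0,4) x cols[8,16) = 4x8
Op 3 cut(1, 1): punch at orig (1,9); cuts so far [(1, 9)]; region rows[0,4) x cols[8,16) = 4x8
Op 4 cut(3, 5): punch at orig (3,13); cuts so far [(1, 9), (3, 13)]; region rows[0,4) x cols[8,16) = 4x8
Op 5 cut(1, 7): punch at orig (1,15); cuts so far [(1, 9), (1, 15), (3, 13)]; region rows[0,4) x cols[8,16) = 4x8
Op 6 cut(3, 7): punch at orig (3,15); cuts so far [(1, 9), (1, 15), (3, 13), (3, 15)]; region rows[0,4) x cols[8,16) = 4x8
Unfold 1 (reflect across h@4): 8 holes -> [(1, 9), (1, 15), (3, 13), (3, 15), (4, 13), (4, 15), (6, 9), (6, 15)]
Unfold 2 (reflect across v@8): 16 holes -> [(1, 0), (1, 6), (1, 9), (1, 15), (3, 0), (3, 2), (3, 13), (3, 15), (4, 0), (4, 2), (4, 13), (4, 15), (6, 0), (6, 6), (6, 9), (6, 15)]

Answer: ................
O.....O..O.....O
................
O.O..........O.O
O.O..........O.O
................
O.....O..O.....O
................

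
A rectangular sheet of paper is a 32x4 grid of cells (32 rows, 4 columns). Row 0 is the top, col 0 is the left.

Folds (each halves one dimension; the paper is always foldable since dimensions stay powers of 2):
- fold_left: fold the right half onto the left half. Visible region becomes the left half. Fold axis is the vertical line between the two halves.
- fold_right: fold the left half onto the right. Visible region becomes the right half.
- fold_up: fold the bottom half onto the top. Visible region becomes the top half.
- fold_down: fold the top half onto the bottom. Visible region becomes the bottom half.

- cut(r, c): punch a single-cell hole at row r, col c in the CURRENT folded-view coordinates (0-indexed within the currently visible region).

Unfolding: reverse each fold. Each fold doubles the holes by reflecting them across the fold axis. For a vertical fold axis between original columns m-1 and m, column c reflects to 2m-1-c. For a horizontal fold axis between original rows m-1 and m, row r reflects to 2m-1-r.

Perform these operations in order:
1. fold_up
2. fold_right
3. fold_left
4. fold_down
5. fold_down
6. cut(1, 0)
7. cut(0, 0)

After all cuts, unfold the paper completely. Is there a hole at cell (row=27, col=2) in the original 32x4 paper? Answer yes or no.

Answer: yes

Derivation:
Op 1 fold_up: fold axis h@16; visible region now rows[0,16) x cols[0,4) = 16x4
Op 2 fold_right: fold axis v@2; visible region now rows[0,16) x cols[2,4) = 16x2
Op 3 fold_left: fold axis v@3; visible region now rows[0,16) x cols[2,3) = 16x1
Op 4 fold_down: fold axis h@8; visible region now rows[8,16) x cols[2,3) = 8x1
Op 5 fold_down: fold axis h@12; visible region now rows[12,16) x cols[2,3) = 4x1
Op 6 cut(1, 0): punch at orig (13,2); cuts so far [(13, 2)]; region rows[12,16) x cols[2,3) = 4x1
Op 7 cut(0, 0): punch at orig (12,2); cuts so far [(12, 2), (13, 2)]; region rows[12,16) x cols[2,3) = 4x1
Unfold 1 (reflect across h@12): 4 holes -> [(10, 2), (11, 2), (12, 2), (13, 2)]
Unfold 2 (reflect across h@8): 8 holes -> [(2, 2), (3, 2), (4, 2), (5, 2), (10, 2), (11, 2), (12, 2), (13, 2)]
Unfold 3 (reflect across v@3): 16 holes -> [(2, 2), (2, 3), (3, 2), (3, 3), (4, 2), (4, 3), (5, 2), (5, 3), (10, 2), (10, 3), (11, 2), (11, 3), (12, 2), (12, 3), (13, 2), (13, 3)]
Unfold 4 (reflect across v@2): 32 holes -> [(2, 0), (2, 1), (2, 2), (2, 3), (3, 0), (3, 1), (3, 2), (3, 3), (4, 0), (4, 1), (4, 2), (4, 3), (5, 0), (5, 1), (5, 2), (5, 3), (10, 0), (10, 1), (10, 2), (10, 3), (11, 0), (11, 1), (11, 2), (11, 3), (12, 0), (12, 1), (12, 2), (12, 3), (13, 0), (13, 1), (13, 2), (13, 3)]
Unfold 5 (reflect across h@16): 64 holes -> [(2, 0), (2, 1), (2, 2), (2, 3), (3, 0), (3, 1), (3, 2), (3, 3), (4, 0), (4, 1), (4, 2), (4, 3), (5, 0), (5, 1), (5, 2), (5, 3), (10, 0), (10, 1), (10, 2), (10, 3), (11, 0), (11, 1), (11, 2), (11, 3), (12, 0), (12, 1), (12, 2), (12, 3), (13, 0), (13, 1), (13, 2), (13, 3), (18, 0), (18, 1), (18, 2), (18, 3), (19, 0), (19, 1), (19, 2), (19, 3), (20, 0), (20, 1), (20, 2), (20, 3), (21, 0), (21, 1), (21, 2), (21, 3), (26, 0), (26, 1), (26, 2), (26, 3), (27, 0), (27, 1), (27, 2), (27, 3), (28, 0), (28, 1), (28, 2), (28, 3), (29, 0), (29, 1), (29, 2), (29, 3)]
Holes: [(2, 0), (2, 1), (2, 2), (2, 3), (3, 0), (3, 1), (3, 2), (3, 3), (4, 0), (4, 1), (4, 2), (4, 3), (5, 0), (5, 1), (5, 2), (5, 3), (10, 0), (10, 1), (10, 2), (10, 3), (11, 0), (11, 1), (11, 2), (11, 3), (12, 0), (12, 1), (12, 2), (12, 3), (13, 0), (13, 1), (13, 2), (13, 3), (18, 0), (18, 1), (18, 2), (18, 3), (19, 0), (19, 1), (19, 2), (19, 3), (20, 0), (20, 1), (20, 2), (20, 3), (21, 0), (21, 1), (21, 2), (21, 3), (26, 0), (26, 1), (26, 2), (26, 3), (27, 0), (27, 1), (27, 2), (27, 3), (28, 0), (28, 1), (28, 2), (28, 3), (29, 0), (29, 1), (29, 2), (29, 3)]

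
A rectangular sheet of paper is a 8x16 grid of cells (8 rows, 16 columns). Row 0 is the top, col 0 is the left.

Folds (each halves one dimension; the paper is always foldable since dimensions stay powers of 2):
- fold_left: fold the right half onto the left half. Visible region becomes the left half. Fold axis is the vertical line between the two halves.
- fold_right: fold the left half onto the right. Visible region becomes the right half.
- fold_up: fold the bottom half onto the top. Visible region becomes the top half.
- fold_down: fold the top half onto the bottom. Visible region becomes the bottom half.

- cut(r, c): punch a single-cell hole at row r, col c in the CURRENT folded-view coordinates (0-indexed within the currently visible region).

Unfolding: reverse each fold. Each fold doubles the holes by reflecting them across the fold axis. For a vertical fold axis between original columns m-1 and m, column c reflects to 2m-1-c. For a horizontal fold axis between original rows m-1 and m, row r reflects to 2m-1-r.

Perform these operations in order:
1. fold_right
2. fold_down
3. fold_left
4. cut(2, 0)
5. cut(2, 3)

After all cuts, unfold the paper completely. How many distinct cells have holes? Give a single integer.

Op 1 fold_right: fold axis v@8; visible region now rows[0,8) x cols[8,16) = 8x8
Op 2 fold_down: fold axis h@4; visible region now rows[4,8) x cols[8,16) = 4x8
Op 3 fold_left: fold axis v@12; visible region now rows[4,8) x cols[8,12) = 4x4
Op 4 cut(2, 0): punch at orig (6,8); cuts so far [(6, 8)]; region rows[4,8) x cols[8,12) = 4x4
Op 5 cut(2, 3): punch at orig (6,11); cuts so far [(6, 8), (6, 11)]; region rows[4,8) x cols[8,12) = 4x4
Unfold 1 (reflect across v@12): 4 holes -> [(6, 8), (6, 11), (6, 12), (6, 15)]
Unfold 2 (reflect across h@4): 8 holes -> [(1, 8), (1, 11), (1, 12), (1, 15), (6, 8), (6, 11), (6, 12), (6, 15)]
Unfold 3 (reflect across v@8): 16 holes -> [(1, 0), (1, 3), (1, 4), (1, 7), (1, 8), (1, 11), (1, 12), (1, 15), (6, 0), (6, 3), (6, 4), (6, 7), (6, 8), (6, 11), (6, 12), (6, 15)]

Answer: 16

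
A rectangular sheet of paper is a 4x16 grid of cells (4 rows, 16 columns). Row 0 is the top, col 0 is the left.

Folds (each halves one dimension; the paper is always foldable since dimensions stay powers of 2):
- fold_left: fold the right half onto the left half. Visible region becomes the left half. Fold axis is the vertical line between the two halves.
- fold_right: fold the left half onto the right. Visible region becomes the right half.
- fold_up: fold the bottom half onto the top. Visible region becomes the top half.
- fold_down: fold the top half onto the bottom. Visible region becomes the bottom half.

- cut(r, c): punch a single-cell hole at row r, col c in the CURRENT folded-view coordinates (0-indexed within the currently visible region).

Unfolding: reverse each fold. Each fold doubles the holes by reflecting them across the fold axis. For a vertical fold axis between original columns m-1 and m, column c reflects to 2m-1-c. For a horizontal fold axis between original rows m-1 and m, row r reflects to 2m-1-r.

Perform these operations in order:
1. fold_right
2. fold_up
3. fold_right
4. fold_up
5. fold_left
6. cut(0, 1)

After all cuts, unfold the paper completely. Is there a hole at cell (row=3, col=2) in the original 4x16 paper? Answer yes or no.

Answer: yes

Derivation:
Op 1 fold_right: fold axis v@8; visible region now rows[0,4) x cols[8,16) = 4x8
Op 2 fold_up: fold axis h@2; visible region now rows[0,2) x cols[8,16) = 2x8
Op 3 fold_right: fold axis v@12; visible region now rows[0,2) x cols[12,16) = 2x4
Op 4 fold_up: fold axis h@1; visible region now rows[0,1) x cols[12,16) = 1x4
Op 5 fold_left: fold axis v@14; visible region now rows[0,1) x cols[12,14) = 1x2
Op 6 cut(0, 1): punch at orig (0,13); cuts so far [(0, 13)]; region rows[0,1) x cols[12,14) = 1x2
Unfold 1 (reflect across v@14): 2 holes -> [(0, 13), (0, 14)]
Unfold 2 (reflect across h@1): 4 holes -> [(0, 13), (0, 14), (1, 13), (1, 14)]
Unfold 3 (reflect across v@12): 8 holes -> [(0, 9), (0, 10), (0, 13), (0, 14), (1, 9), (1, 10), (1, 13), (1, 14)]
Unfold 4 (reflect across h@2): 16 holes -> [(0, 9), (0, 10), (0, 13), (0, 14), (1, 9), (1, 10), (1, 13), (1, 14), (2, 9), (2, 10), (2, 13), (2, 14), (3, 9), (3, 10), (3, 13), (3, 14)]
Unfold 5 (reflect across v@8): 32 holes -> [(0, 1), (0, 2), (0, 5), (0, 6), (0, 9), (0, 10), (0, 13), (0, 14), (1, 1), (1, 2), (1, 5), (1, 6), (1, 9), (1, 10), (1, 13), (1, 14), (2, 1), (2, 2), (2, 5), (2, 6), (2, 9), (2, 10), (2, 13), (2, 14), (3, 1), (3, 2), (3, 5), (3, 6), (3, 9), (3, 10), (3, 13), (3, 14)]
Holes: [(0, 1), (0, 2), (0, 5), (0, 6), (0, 9), (0, 10), (0, 13), (0, 14), (1, 1), (1, 2), (1, 5), (1, 6), (1, 9), (1, 10), (1, 13), (1, 14), (2, 1), (2, 2), (2, 5), (2, 6), (2, 9), (2, 10), (2, 13), (2, 14), (3, 1), (3, 2), (3, 5), (3, 6), (3, 9), (3, 10), (3, 13), (3, 14)]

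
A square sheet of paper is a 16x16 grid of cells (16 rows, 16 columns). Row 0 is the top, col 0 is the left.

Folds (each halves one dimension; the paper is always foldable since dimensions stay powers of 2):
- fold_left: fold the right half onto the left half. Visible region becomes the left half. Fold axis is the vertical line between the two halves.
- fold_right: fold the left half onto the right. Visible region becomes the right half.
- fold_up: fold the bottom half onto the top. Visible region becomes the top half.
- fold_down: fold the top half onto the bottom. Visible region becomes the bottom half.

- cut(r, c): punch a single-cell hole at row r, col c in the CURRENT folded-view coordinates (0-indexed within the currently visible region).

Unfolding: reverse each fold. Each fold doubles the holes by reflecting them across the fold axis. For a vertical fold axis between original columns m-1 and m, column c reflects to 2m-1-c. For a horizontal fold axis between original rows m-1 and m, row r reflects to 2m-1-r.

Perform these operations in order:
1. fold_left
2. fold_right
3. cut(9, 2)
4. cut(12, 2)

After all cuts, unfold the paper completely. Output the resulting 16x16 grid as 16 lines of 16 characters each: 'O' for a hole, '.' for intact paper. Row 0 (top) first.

Answer: ................
................
................
................
................
................
................
................
................
.O....O..O....O.
................
................
.O....O..O....O.
................
................
................

Derivation:
Op 1 fold_left: fold axis v@8; visible region now rows[0,16) x cols[0,8) = 16x8
Op 2 fold_right: fold axis v@4; visible region now rows[0,16) x cols[4,8) = 16x4
Op 3 cut(9, 2): punch at orig (9,6); cuts so far [(9, 6)]; region rows[0,16) x cols[4,8) = 16x4
Op 4 cut(12, 2): punch at orig (12,6); cuts so far [(9, 6), (12, 6)]; region rows[0,16) x cols[4,8) = 16x4
Unfold 1 (reflect across v@4): 4 holes -> [(9, 1), (9, 6), (12, 1), (12, 6)]
Unfold 2 (reflect across v@8): 8 holes -> [(9, 1), (9, 6), (9, 9), (9, 14), (12, 1), (12, 6), (12, 9), (12, 14)]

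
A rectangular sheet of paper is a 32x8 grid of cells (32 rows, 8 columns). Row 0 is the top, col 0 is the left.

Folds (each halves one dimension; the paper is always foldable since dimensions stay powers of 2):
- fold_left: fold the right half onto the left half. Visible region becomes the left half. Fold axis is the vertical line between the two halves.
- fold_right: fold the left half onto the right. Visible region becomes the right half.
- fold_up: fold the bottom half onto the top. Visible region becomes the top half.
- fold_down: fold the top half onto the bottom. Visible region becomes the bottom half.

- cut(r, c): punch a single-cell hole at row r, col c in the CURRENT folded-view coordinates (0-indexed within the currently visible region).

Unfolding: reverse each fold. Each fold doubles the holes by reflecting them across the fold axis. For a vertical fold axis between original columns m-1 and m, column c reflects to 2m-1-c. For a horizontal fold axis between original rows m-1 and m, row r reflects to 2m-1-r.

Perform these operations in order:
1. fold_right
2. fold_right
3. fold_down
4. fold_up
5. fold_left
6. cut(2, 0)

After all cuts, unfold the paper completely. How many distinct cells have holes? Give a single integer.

Answer: 32

Derivation:
Op 1 fold_right: fold axis v@4; visible region now rows[0,32) x cols[4,8) = 32x4
Op 2 fold_right: fold axis v@6; visible region now rows[0,32) x cols[6,8) = 32x2
Op 3 fold_down: fold axis h@16; visible region now rows[16,32) x cols[6,8) = 16x2
Op 4 fold_up: fold axis h@24; visible region now rows[16,24) x cols[6,8) = 8x2
Op 5 fold_left: fold axis v@7; visible region now rows[16,24) x cols[6,7) = 8x1
Op 6 cut(2, 0): punch at orig (18,6); cuts so far [(18, 6)]; region rows[16,24) x cols[6,7) = 8x1
Unfold 1 (reflect across v@7): 2 holes -> [(18, 6), (18, 7)]
Unfold 2 (reflect across h@24): 4 holes -> [(18, 6), (18, 7), (29, 6), (29, 7)]
Unfold 3 (reflect across h@16): 8 holes -> [(2, 6), (2, 7), (13, 6), (13, 7), (18, 6), (18, 7), (29, 6), (29, 7)]
Unfold 4 (reflect across v@6): 16 holes -> [(2, 4), (2, 5), (2, 6), (2, 7), (13, 4), (13, 5), (13, 6), (13, 7), (18, 4), (18, 5), (18, 6), (18, 7), (29, 4), (29, 5), (29, 6), (29, 7)]
Unfold 5 (reflect across v@4): 32 holes -> [(2, 0), (2, 1), (2, 2), (2, 3), (2, 4), (2, 5), (2, 6), (2, 7), (13, 0), (13, 1), (13, 2), (13, 3), (13, 4), (13, 5), (13, 6), (13, 7), (18, 0), (18, 1), (18, 2), (18, 3), (18, 4), (18, 5), (18, 6), (18, 7), (29, 0), (29, 1), (29, 2), (29, 3), (29, 4), (29, 5), (29, 6), (29, 7)]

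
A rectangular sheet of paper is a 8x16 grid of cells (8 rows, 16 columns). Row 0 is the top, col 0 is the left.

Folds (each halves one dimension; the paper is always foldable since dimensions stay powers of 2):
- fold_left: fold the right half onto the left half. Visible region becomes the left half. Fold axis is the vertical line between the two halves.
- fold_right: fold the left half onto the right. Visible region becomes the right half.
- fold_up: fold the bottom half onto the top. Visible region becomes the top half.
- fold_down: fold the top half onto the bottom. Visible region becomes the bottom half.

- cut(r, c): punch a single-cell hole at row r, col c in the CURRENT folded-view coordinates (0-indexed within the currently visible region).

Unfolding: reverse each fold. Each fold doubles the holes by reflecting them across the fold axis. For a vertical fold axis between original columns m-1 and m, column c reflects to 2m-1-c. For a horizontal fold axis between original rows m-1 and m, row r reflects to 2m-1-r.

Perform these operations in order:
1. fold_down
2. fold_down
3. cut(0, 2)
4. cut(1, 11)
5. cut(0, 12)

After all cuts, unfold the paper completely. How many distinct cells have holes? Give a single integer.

Answer: 12

Derivation:
Op 1 fold_down: fold axis h@4; visible region now rows[4,8) x cols[0,16) = 4x16
Op 2 fold_down: fold axis h@6; visible region now rows[6,8) x cols[0,16) = 2x16
Op 3 cut(0, 2): punch at orig (6,2); cuts so far [(6, 2)]; region rows[6,8) x cols[0,16) = 2x16
Op 4 cut(1, 11): punch at orig (7,11); cuts so far [(6, 2), (7, 11)]; region rows[6,8) x cols[0,16) = 2x16
Op 5 cut(0, 12): punch at orig (6,12); cuts so far [(6, 2), (6, 12), (7, 11)]; region rows[6,8) x cols[0,16) = 2x16
Unfold 1 (reflect across h@6): 6 holes -> [(4, 11), (5, 2), (5, 12), (6, 2), (6, 12), (7, 11)]
Unfold 2 (reflect across h@4): 12 holes -> [(0, 11), (1, 2), (1, 12), (2, 2), (2, 12), (3, 11), (4, 11), (5, 2), (5, 12), (6, 2), (6, 12), (7, 11)]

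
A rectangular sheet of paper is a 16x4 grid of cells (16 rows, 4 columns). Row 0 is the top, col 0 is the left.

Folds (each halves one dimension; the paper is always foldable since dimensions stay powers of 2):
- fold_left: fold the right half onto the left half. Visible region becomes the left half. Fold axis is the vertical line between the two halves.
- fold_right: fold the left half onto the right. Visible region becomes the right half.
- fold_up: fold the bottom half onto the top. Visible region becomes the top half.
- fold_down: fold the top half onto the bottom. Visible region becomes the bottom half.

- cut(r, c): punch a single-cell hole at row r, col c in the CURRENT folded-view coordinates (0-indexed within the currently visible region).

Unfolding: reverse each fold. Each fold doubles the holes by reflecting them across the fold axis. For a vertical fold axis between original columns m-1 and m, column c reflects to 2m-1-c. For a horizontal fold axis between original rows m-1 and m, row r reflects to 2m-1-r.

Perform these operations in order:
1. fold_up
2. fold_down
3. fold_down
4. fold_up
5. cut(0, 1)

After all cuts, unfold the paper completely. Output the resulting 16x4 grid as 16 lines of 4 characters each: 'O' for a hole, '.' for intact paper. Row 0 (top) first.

Op 1 fold_up: fold axis h@8; visible region now rows[0,8) x cols[0,4) = 8x4
Op 2 fold_down: fold axis h@4; visible region now rows[4,8) x cols[0,4) = 4x4
Op 3 fold_down: fold axis h@6; visible region now rows[6,8) x cols[0,4) = 2x4
Op 4 fold_up: fold axis h@7; visible region now rows[6,7) x cols[0,4) = 1x4
Op 5 cut(0, 1): punch at orig (6,1); cuts so far [(6, 1)]; region rows[6,7) x cols[0,4) = 1x4
Unfold 1 (reflect across h@7): 2 holes -> [(6, 1), (7, 1)]
Unfold 2 (reflect across h@6): 4 holes -> [(4, 1), (5, 1), (6, 1), (7, 1)]
Unfold 3 (reflect across h@4): 8 holes -> [(0, 1), (1, 1), (2, 1), (3, 1), (4, 1), (5, 1), (6, 1), (7, 1)]
Unfold 4 (reflect across h@8): 16 holes -> [(0, 1), (1, 1), (2, 1), (3, 1), (4, 1), (5, 1), (6, 1), (7, 1), (8, 1), (9, 1), (10, 1), (11, 1), (12, 1), (13, 1), (14, 1), (15, 1)]

Answer: .O..
.O..
.O..
.O..
.O..
.O..
.O..
.O..
.O..
.O..
.O..
.O..
.O..
.O..
.O..
.O..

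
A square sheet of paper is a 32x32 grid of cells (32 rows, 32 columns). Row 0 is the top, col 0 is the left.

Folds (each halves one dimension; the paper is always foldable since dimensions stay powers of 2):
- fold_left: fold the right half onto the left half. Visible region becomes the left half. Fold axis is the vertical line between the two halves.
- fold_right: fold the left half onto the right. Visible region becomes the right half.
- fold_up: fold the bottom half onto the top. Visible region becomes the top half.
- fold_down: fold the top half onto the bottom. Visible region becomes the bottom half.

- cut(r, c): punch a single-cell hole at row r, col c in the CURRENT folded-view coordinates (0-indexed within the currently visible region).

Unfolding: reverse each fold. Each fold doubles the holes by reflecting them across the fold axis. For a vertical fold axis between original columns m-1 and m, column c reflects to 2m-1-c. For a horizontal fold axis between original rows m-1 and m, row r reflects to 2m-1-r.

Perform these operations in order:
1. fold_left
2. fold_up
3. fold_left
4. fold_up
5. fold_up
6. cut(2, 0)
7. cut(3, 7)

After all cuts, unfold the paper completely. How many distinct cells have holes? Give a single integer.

Op 1 fold_left: fold axis v@16; visible region now rows[0,32) x cols[0,16) = 32x16
Op 2 fold_up: fold axis h@16; visible region now rows[0,16) x cols[0,16) = 16x16
Op 3 fold_left: fold axis v@8; visible region now rows[0,16) x cols[0,8) = 16x8
Op 4 fold_up: fold axis h@8; visible region now rows[0,8) x cols[0,8) = 8x8
Op 5 fold_up: fold axis h@4; visible region now rows[0,4) x cols[0,8) = 4x8
Op 6 cut(2, 0): punch at orig (2,0); cuts so far [(2, 0)]; region rows[0,4) x cols[0,8) = 4x8
Op 7 cut(3, 7): punch at orig (3,7); cuts so far [(2, 0), (3, 7)]; region rows[0,4) x cols[0,8) = 4x8
Unfold 1 (reflect across h@4): 4 holes -> [(2, 0), (3, 7), (4, 7), (5, 0)]
Unfold 2 (reflect across h@8): 8 holes -> [(2, 0), (3, 7), (4, 7), (5, 0), (10, 0), (11, 7), (12, 7), (13, 0)]
Unfold 3 (reflect across v@8): 16 holes -> [(2, 0), (2, 15), (3, 7), (3, 8), (4, 7), (4, 8), (5, 0), (5, 15), (10, 0), (10, 15), (11, 7), (11, 8), (12, 7), (12, 8), (13, 0), (13, 15)]
Unfold 4 (reflect across h@16): 32 holes -> [(2, 0), (2, 15), (3, 7), (3, 8), (4, 7), (4, 8), (5, 0), (5, 15), (10, 0), (10, 15), (11, 7), (11, 8), (12, 7), (12, 8), (13, 0), (13, 15), (18, 0), (18, 15), (19, 7), (19, 8), (20, 7), (20, 8), (21, 0), (21, 15), (26, 0), (26, 15), (27, 7), (27, 8), (28, 7), (28, 8), (29, 0), (29, 15)]
Unfold 5 (reflect across v@16): 64 holes -> [(2, 0), (2, 15), (2, 16), (2, 31), (3, 7), (3, 8), (3, 23), (3, 24), (4, 7), (4, 8), (4, 23), (4, 24), (5, 0), (5, 15), (5, 16), (5, 31), (10, 0), (10, 15), (10, 16), (10, 31), (11, 7), (11, 8), (11, 23), (11, 24), (12, 7), (12, 8), (12, 23), (12, 24), (13, 0), (13, 15), (13, 16), (13, 31), (18, 0), (18, 15), (18, 16), (18, 31), (19, 7), (19, 8), (19, 23), (19, 24), (20, 7), (20, 8), (20, 23), (20, 24), (21, 0), (21, 15), (21, 16), (21, 31), (26, 0), (26, 15), (26, 16), (26, 31), (27, 7), (27, 8), (27, 23), (27, 24), (28, 7), (28, 8), (28, 23), (28, 24), (29, 0), (29, 15), (29, 16), (29, 31)]

Answer: 64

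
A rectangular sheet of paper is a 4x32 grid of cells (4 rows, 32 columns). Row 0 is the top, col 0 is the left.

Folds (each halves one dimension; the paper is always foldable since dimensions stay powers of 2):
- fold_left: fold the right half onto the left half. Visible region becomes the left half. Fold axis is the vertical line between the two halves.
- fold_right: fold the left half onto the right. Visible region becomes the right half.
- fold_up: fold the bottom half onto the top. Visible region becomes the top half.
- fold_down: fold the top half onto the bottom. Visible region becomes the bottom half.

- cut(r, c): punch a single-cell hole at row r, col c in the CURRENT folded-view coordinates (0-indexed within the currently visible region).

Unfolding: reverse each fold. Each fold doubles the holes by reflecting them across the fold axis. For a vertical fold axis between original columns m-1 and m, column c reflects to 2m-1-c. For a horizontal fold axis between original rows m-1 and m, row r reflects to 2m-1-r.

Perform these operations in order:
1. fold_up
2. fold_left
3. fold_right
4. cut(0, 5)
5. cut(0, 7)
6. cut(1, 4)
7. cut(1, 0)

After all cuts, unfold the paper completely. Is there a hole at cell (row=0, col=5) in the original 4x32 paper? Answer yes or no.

Answer: no

Derivation:
Op 1 fold_up: fold axis h@2; visible region now rows[0,2) x cols[0,32) = 2x32
Op 2 fold_left: fold axis v@16; visible region now rows[0,2) x cols[0,16) = 2x16
Op 3 fold_right: fold axis v@8; visible region now rows[0,2) x cols[8,16) = 2x8
Op 4 cut(0, 5): punch at orig (0,13); cuts so far [(0, 13)]; region rows[0,2) x cols[8,16) = 2x8
Op 5 cut(0, 7): punch at orig (0,15); cuts so far [(0, 13), (0, 15)]; region rows[0,2) x cols[8,16) = 2x8
Op 6 cut(1, 4): punch at orig (1,12); cuts so far [(0, 13), (0, 15), (1, 12)]; region rows[0,2) x cols[8,16) = 2x8
Op 7 cut(1, 0): punch at orig (1,8); cuts so far [(0, 13), (0, 15), (1, 8), (1, 12)]; region rows[0,2) x cols[8,16) = 2x8
Unfold 1 (reflect across v@8): 8 holes -> [(0, 0), (0, 2), (0, 13), (0, 15), (1, 3), (1, 7), (1, 8), (1, 12)]
Unfold 2 (reflect across v@16): 16 holes -> [(0, 0), (0, 2), (0, 13), (0, 15), (0, 16), (0, 18), (0, 29), (0, 31), (1, 3), (1, 7), (1, 8), (1, 12), (1, 19), (1, 23), (1, 24), (1, 28)]
Unfold 3 (reflect across h@2): 32 holes -> [(0, 0), (0, 2), (0, 13), (0, 15), (0, 16), (0, 18), (0, 29), (0, 31), (1, 3), (1, 7), (1, 8), (1, 12), (1, 19), (1, 23), (1, 24), (1, 28), (2, 3), (2, 7), (2, 8), (2, 12), (2, 19), (2, 23), (2, 24), (2, 28), (3, 0), (3, 2), (3, 13), (3, 15), (3, 16), (3, 18), (3, 29), (3, 31)]
Holes: [(0, 0), (0, 2), (0, 13), (0, 15), (0, 16), (0, 18), (0, 29), (0, 31), (1, 3), (1, 7), (1, 8), (1, 12), (1, 19), (1, 23), (1, 24), (1, 28), (2, 3), (2, 7), (2, 8), (2, 12), (2, 19), (2, 23), (2, 24), (2, 28), (3, 0), (3, 2), (3, 13), (3, 15), (3, 16), (3, 18), (3, 29), (3, 31)]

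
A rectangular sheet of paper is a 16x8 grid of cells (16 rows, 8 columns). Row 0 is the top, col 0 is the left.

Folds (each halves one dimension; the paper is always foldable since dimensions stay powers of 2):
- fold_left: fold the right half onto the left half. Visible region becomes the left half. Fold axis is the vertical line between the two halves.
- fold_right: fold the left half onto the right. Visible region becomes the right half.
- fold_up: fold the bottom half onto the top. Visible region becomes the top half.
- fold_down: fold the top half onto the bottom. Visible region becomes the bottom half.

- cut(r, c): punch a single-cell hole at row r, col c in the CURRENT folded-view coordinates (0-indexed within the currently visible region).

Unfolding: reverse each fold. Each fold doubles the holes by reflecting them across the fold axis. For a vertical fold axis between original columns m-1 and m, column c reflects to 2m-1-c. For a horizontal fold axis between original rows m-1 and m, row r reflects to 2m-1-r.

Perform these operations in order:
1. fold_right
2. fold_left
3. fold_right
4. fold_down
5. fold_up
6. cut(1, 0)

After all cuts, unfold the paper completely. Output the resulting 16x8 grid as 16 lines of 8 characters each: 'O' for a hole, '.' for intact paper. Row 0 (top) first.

Answer: ........
OOOOOOOO
........
........
........
........
OOOOOOOO
........
........
OOOOOOOO
........
........
........
........
OOOOOOOO
........

Derivation:
Op 1 fold_right: fold axis v@4; visible region now rows[0,16) x cols[4,8) = 16x4
Op 2 fold_left: fold axis v@6; visible region now rows[0,16) x cols[4,6) = 16x2
Op 3 fold_right: fold axis v@5; visible region now rows[0,16) x cols[5,6) = 16x1
Op 4 fold_down: fold axis h@8; visible region now rows[8,16) x cols[5,6) = 8x1
Op 5 fold_up: fold axis h@12; visible region now rows[8,12) x cols[5,6) = 4x1
Op 6 cut(1, 0): punch at orig (9,5); cuts so far [(9, 5)]; region rows[8,12) x cols[5,6) = 4x1
Unfold 1 (reflect across h@12): 2 holes -> [(9, 5), (14, 5)]
Unfold 2 (reflect across h@8): 4 holes -> [(1, 5), (6, 5), (9, 5), (14, 5)]
Unfold 3 (reflect across v@5): 8 holes -> [(1, 4), (1, 5), (6, 4), (6, 5), (9, 4), (9, 5), (14, 4), (14, 5)]
Unfold 4 (reflect across v@6): 16 holes -> [(1, 4), (1, 5), (1, 6), (1, 7), (6, 4), (6, 5), (6, 6), (6, 7), (9, 4), (9, 5), (9, 6), (9, 7), (14, 4), (14, 5), (14, 6), (14, 7)]
Unfold 5 (reflect across v@4): 32 holes -> [(1, 0), (1, 1), (1, 2), (1, 3), (1, 4), (1, 5), (1, 6), (1, 7), (6, 0), (6, 1), (6, 2), (6, 3), (6, 4), (6, 5), (6, 6), (6, 7), (9, 0), (9, 1), (9, 2), (9, 3), (9, 4), (9, 5), (9, 6), (9, 7), (14, 0), (14, 1), (14, 2), (14, 3), (14, 4), (14, 5), (14, 6), (14, 7)]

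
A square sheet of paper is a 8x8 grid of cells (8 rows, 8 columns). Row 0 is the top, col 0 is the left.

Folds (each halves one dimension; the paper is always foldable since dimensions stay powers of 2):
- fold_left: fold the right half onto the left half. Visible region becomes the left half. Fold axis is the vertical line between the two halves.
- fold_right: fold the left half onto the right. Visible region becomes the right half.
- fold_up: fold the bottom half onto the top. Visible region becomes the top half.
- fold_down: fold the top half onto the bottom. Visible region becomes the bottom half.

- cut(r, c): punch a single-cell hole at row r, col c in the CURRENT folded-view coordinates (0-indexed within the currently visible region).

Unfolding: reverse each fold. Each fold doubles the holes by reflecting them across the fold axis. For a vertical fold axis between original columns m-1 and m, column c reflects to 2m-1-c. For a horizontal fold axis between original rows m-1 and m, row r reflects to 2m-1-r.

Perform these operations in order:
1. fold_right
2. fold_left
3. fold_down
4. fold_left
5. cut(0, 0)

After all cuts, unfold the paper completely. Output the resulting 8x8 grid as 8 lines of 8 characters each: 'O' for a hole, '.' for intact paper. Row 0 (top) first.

Answer: ........
........
........
OOOOOOOO
OOOOOOOO
........
........
........

Derivation:
Op 1 fold_right: fold axis v@4; visible region now rows[0,8) x cols[4,8) = 8x4
Op 2 fold_left: fold axis v@6; visible region now rows[0,8) x cols[4,6) = 8x2
Op 3 fold_down: fold axis h@4; visible region now rows[4,8) x cols[4,6) = 4x2
Op 4 fold_left: fold axis v@5; visible region now rows[4,8) x cols[4,5) = 4x1
Op 5 cut(0, 0): punch at orig (4,4); cuts so far [(4, 4)]; region rows[4,8) x cols[4,5) = 4x1
Unfold 1 (reflect across v@5): 2 holes -> [(4, 4), (4, 5)]
Unfold 2 (reflect across h@4): 4 holes -> [(3, 4), (3, 5), (4, 4), (4, 5)]
Unfold 3 (reflect across v@6): 8 holes -> [(3, 4), (3, 5), (3, 6), (3, 7), (4, 4), (4, 5), (4, 6), (4, 7)]
Unfold 4 (reflect across v@4): 16 holes -> [(3, 0), (3, 1), (3, 2), (3, 3), (3, 4), (3, 5), (3, 6), (3, 7), (4, 0), (4, 1), (4, 2), (4, 3), (4, 4), (4, 5), (4, 6), (4, 7)]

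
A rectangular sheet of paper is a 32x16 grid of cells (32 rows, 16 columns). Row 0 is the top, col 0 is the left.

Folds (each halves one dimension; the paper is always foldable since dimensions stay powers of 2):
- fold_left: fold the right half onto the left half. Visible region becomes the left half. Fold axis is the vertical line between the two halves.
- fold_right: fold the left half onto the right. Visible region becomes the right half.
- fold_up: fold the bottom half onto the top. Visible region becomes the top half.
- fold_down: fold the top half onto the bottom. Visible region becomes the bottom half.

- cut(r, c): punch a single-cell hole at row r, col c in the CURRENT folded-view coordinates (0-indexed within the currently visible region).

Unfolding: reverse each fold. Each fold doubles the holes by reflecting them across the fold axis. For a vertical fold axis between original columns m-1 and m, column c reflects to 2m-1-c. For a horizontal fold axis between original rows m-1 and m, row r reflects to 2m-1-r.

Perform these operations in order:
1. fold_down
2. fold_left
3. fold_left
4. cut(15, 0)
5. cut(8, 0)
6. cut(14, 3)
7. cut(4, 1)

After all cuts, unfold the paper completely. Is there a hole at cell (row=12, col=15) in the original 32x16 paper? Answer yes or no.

Answer: no

Derivation:
Op 1 fold_down: fold axis h@16; visible region now rows[16,32) x cols[0,16) = 16x16
Op 2 fold_left: fold axis v@8; visible region now rows[16,32) x cols[0,8) = 16x8
Op 3 fold_left: fold axis v@4; visible region now rows[16,32) x cols[0,4) = 16x4
Op 4 cut(15, 0): punch at orig (31,0); cuts so far [(31, 0)]; region rows[16,32) x cols[0,4) = 16x4
Op 5 cut(8, 0): punch at orig (24,0); cuts so far [(24, 0), (31, 0)]; region rows[16,32) x cols[0,4) = 16x4
Op 6 cut(14, 3): punch at orig (30,3); cuts so far [(24, 0), (30, 3), (31, 0)]; region rows[16,32) x cols[0,4) = 16x4
Op 7 cut(4, 1): punch at orig (20,1); cuts so far [(20, 1), (24, 0), (30, 3), (31, 0)]; region rows[16,32) x cols[0,4) = 16x4
Unfold 1 (reflect across v@4): 8 holes -> [(20, 1), (20, 6), (24, 0), (24, 7), (30, 3), (30, 4), (31, 0), (31, 7)]
Unfold 2 (reflect across v@8): 16 holes -> [(20, 1), (20, 6), (20, 9), (20, 14), (24, 0), (24, 7), (24, 8), (24, 15), (30, 3), (30, 4), (30, 11), (30, 12), (31, 0), (31, 7), (31, 8), (31, 15)]
Unfold 3 (reflect across h@16): 32 holes -> [(0, 0), (0, 7), (0, 8), (0, 15), (1, 3), (1, 4), (1, 11), (1, 12), (7, 0), (7, 7), (7, 8), (7, 15), (11, 1), (11, 6), (11, 9), (11, 14), (20, 1), (20, 6), (20, 9), (20, 14), (24, 0), (24, 7), (24, 8), (24, 15), (30, 3), (30, 4), (30, 11), (30, 12), (31, 0), (31, 7), (31, 8), (31, 15)]
Holes: [(0, 0), (0, 7), (0, 8), (0, 15), (1, 3), (1, 4), (1, 11), (1, 12), (7, 0), (7, 7), (7, 8), (7, 15), (11, 1), (11, 6), (11, 9), (11, 14), (20, 1), (20, 6), (20, 9), (20, 14), (24, 0), (24, 7), (24, 8), (24, 15), (30, 3), (30, 4), (30, 11), (30, 12), (31, 0), (31, 7), (31, 8), (31, 15)]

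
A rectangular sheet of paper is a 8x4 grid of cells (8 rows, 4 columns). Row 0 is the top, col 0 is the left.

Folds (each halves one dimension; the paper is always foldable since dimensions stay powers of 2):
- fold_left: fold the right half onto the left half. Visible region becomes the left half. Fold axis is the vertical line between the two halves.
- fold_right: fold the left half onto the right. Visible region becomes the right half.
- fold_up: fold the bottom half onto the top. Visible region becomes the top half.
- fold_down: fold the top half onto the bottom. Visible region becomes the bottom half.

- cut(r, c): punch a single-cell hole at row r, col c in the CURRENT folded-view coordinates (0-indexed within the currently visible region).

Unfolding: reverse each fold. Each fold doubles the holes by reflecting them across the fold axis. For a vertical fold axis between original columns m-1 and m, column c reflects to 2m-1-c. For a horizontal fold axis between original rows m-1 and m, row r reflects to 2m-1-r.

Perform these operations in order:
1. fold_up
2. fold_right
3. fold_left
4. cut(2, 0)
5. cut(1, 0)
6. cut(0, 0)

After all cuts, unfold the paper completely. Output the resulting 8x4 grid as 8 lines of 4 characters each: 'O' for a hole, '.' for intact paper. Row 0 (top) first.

Answer: OOOO
OOOO
OOOO
....
....
OOOO
OOOO
OOOO

Derivation:
Op 1 fold_up: fold axis h@4; visible region now rows[0,4) x cols[0,4) = 4x4
Op 2 fold_right: fold axis v@2; visible region now rows[0,4) x cols[2,4) = 4x2
Op 3 fold_left: fold axis v@3; visible region now rows[0,4) x cols[2,3) = 4x1
Op 4 cut(2, 0): punch at orig (2,2); cuts so far [(2, 2)]; region rows[0,4) x cols[2,3) = 4x1
Op 5 cut(1, 0): punch at orig (1,2); cuts so far [(1, 2), (2, 2)]; region rows[0,4) x cols[2,3) = 4x1
Op 6 cut(0, 0): punch at orig (0,2); cuts so far [(0, 2), (1, 2), (2, 2)]; region rows[0,4) x cols[2,3) = 4x1
Unfold 1 (reflect across v@3): 6 holes -> [(0, 2), (0, 3), (1, 2), (1, 3), (2, 2), (2, 3)]
Unfold 2 (reflect across v@2): 12 holes -> [(0, 0), (0, 1), (0, 2), (0, 3), (1, 0), (1, 1), (1, 2), (1, 3), (2, 0), (2, 1), (2, 2), (2, 3)]
Unfold 3 (reflect across h@4): 24 holes -> [(0, 0), (0, 1), (0, 2), (0, 3), (1, 0), (1, 1), (1, 2), (1, 3), (2, 0), (2, 1), (2, 2), (2, 3), (5, 0), (5, 1), (5, 2), (5, 3), (6, 0), (6, 1), (6, 2), (6, 3), (7, 0), (7, 1), (7, 2), (7, 3)]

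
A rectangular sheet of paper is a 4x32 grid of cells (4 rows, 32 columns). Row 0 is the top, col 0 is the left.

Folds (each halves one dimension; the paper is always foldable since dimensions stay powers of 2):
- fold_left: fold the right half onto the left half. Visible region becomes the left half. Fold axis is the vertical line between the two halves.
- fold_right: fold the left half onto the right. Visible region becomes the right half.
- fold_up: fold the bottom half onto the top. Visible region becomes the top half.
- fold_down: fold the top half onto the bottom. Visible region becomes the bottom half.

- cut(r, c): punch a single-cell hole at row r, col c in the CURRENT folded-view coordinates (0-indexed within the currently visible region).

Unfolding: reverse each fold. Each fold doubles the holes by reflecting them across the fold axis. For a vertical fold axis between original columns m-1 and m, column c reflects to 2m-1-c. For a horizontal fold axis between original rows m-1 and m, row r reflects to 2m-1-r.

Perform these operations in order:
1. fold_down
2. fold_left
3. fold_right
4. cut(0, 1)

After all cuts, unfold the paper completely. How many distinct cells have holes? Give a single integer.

Op 1 fold_down: fold axis h@2; visible region now rows[2,4) x cols[0,32) = 2x32
Op 2 fold_left: fold axis v@16; visible region now rows[2,4) x cols[0,16) = 2x16
Op 3 fold_right: fold axis v@8; visible region now rows[2,4) x cols[8,16) = 2x8
Op 4 cut(0, 1): punch at orig (2,9); cuts so far [(2, 9)]; region rows[2,4) x cols[8,16) = 2x8
Unfold 1 (reflect across v@8): 2 holes -> [(2, 6), (2, 9)]
Unfold 2 (reflect across v@16): 4 holes -> [(2, 6), (2, 9), (2, 22), (2, 25)]
Unfold 3 (reflect across h@2): 8 holes -> [(1, 6), (1, 9), (1, 22), (1, 25), (2, 6), (2, 9), (2, 22), (2, 25)]

Answer: 8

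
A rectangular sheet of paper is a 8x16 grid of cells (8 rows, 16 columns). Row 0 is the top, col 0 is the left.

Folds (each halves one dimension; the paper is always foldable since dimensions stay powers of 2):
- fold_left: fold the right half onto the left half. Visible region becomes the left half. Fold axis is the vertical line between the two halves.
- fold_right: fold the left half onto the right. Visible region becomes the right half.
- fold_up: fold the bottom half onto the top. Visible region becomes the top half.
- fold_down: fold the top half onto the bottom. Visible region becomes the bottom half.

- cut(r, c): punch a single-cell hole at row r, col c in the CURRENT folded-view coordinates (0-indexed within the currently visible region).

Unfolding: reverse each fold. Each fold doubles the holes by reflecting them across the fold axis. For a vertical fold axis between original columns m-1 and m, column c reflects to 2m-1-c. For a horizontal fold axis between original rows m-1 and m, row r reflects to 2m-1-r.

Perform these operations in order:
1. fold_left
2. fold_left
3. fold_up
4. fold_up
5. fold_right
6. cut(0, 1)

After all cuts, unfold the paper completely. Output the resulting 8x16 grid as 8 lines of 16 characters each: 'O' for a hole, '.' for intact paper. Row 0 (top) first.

Answer: O..OO..OO..OO..O
................
................
O..OO..OO..OO..O
O..OO..OO..OO..O
................
................
O..OO..OO..OO..O

Derivation:
Op 1 fold_left: fold axis v@8; visible region now rows[0,8) x cols[0,8) = 8x8
Op 2 fold_left: fold axis v@4; visible region now rows[0,8) x cols[0,4) = 8x4
Op 3 fold_up: fold axis h@4; visible region now rows[0,4) x cols[0,4) = 4x4
Op 4 fold_up: fold axis h@2; visible region now rows[0,2) x cols[0,4) = 2x4
Op 5 fold_right: fold axis v@2; visible region now rows[0,2) x cols[2,4) = 2x2
Op 6 cut(0, 1): punch at orig (0,3); cuts so far [(0, 3)]; region rows[0,2) x cols[2,4) = 2x2
Unfold 1 (reflect across v@2): 2 holes -> [(0, 0), (0, 3)]
Unfold 2 (reflect across h@2): 4 holes -> [(0, 0), (0, 3), (3, 0), (3, 3)]
Unfold 3 (reflect across h@4): 8 holes -> [(0, 0), (0, 3), (3, 0), (3, 3), (4, 0), (4, 3), (7, 0), (7, 3)]
Unfold 4 (reflect across v@4): 16 holes -> [(0, 0), (0, 3), (0, 4), (0, 7), (3, 0), (3, 3), (3, 4), (3, 7), (4, 0), (4, 3), (4, 4), (4, 7), (7, 0), (7, 3), (7, 4), (7, 7)]
Unfold 5 (reflect across v@8): 32 holes -> [(0, 0), (0, 3), (0, 4), (0, 7), (0, 8), (0, 11), (0, 12), (0, 15), (3, 0), (3, 3), (3, 4), (3, 7), (3, 8), (3, 11), (3, 12), (3, 15), (4, 0), (4, 3), (4, 4), (4, 7), (4, 8), (4, 11), (4, 12), (4, 15), (7, 0), (7, 3), (7, 4), (7, 7), (7, 8), (7, 11), (7, 12), (7, 15)]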